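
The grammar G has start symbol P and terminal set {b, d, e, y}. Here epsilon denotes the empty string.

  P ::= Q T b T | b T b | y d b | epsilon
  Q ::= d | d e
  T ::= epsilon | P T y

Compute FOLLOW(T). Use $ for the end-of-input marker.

{$, b, d, y}

FIRST(Q): from Q::=d we get {d}; from Q::=d e we get {d}. So FIRST(Q) = {d}.
FIRST(P): from P::=Q T b T we get {d}; from P::=b T b we get {b}; from P::=y d b we get {y}; from P::=epsilon we get {epsilon}. So FIRST(P) = {epsilon, b, d, y}.
FIRST(T): from T::=epsilon we get {epsilon}; from T::=P T y we get {b, d, y}. So FIRST(T) = {epsilon, b, d, y}.
FOLLOW(P) includes $ since P is the start symbol.
FOLLOW(P): in T::=P T y, P is followed by T y with FIRST {b, d, y}. Thus FOLLOW(P) = {$, b, d, y}.
FOLLOW(Q): in P::=Q T b T, Q is followed by T b T with FIRST {b, d, y}. Thus FOLLOW(Q) = {b, d, y}.
FOLLOW(T): in P::=Q T b T (occurrence 1), T is followed by b T with FIRST {b}; in P::=Q T b T (occurrence 2), the suffix after T is empty, so FOLLOW(T) ⊇ FOLLOW(P) = {$, b, d, y}; in P::=b T b, T is followed by b with FIRST {b}; in T::=P T y, T is followed by y with FIRST {y}. Thus FOLLOW(T) = {$, b, d, y}.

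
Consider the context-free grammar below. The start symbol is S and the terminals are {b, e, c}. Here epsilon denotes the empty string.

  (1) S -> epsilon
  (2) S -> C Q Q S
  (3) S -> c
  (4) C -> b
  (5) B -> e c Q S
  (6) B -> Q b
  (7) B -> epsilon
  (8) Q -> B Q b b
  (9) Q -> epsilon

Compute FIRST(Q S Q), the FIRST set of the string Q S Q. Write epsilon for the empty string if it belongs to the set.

FIRST(C) = {b}
FIRST(S) = {epsilon, b, c}  (via C Q Q S)
FIRST(B) = {epsilon, b, e}  (via Q b)
FIRST(Q) = {epsilon, b, e}  (via B Q b b)
FIRST(Q S Q): take FIRST of each symbol in turn, carrying on past any symbol whose FIRST contains epsilon; result {epsilon, b, c, e}.

{epsilon, b, c, e}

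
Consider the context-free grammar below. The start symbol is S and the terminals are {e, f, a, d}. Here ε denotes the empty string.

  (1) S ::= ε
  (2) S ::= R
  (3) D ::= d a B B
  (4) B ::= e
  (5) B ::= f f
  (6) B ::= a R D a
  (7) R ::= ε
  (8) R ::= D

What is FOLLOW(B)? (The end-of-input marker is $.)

{$, a, d, e, f}

FIRST(D) = {d}
FIRST(B) = {a, e, f}
FIRST(R) = {ε, d}  (via D)
FIRST(S) = {ε, d}  (via R)
FOLLOW(S) includes $ since S is the start symbol.
FOLLOW(S): S appears on no right-hand side. Thus FOLLOW(S) = {$}.
FOLLOW(R): in S::=R, the suffix after R is empty, so FOLLOW(R) ⊇ FOLLOW(S) = {$}; in B::=a R D a, R is followed by D a with FIRST {d}. Thus FOLLOW(R) = {$, d}.
FOLLOW(D): in B::=a R D a, D is followed by a with FIRST {a}; in R::=D, the suffix after D is empty, so FOLLOW(D) ⊇ FOLLOW(R) = {$, d}. Thus FOLLOW(D) = {$, a, d}.
FOLLOW(B): in D::=d a B B (occurrence 1), B is followed by B with FIRST {a, e, f}; in D::=d a B B (occurrence 2), the suffix after B is empty, so FOLLOW(B) ⊇ FOLLOW(D) = {$, a, d}. Thus FOLLOW(B) = {$, a, d, e, f}.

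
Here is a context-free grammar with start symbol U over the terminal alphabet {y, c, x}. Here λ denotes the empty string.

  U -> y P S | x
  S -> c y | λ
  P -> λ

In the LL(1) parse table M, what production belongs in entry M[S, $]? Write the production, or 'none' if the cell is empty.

S -> λ

FIRST(U) = {x, y}
FIRST(S) = {λ, c}
FIRST(P) = {λ}
FOLLOW(U) includes $ since U is the start symbol.
FOLLOW(U): U appears on no right-hand side. Thus FOLLOW(U) = {$}.
FOLLOW(S): in U->y P S, the suffix after S is empty, so FOLLOW(S) ⊇ FOLLOW(U) = {$}. Thus FOLLOW(S) = {$}.
For S -> c y: FIRST(c y) = {c}, so it goes in M[S, t] for t ∈ {c}.
For S -> λ: FIRST(λ) = {λ}, so it goes in M[S, t] for t ∈ {}; since λ ∈ FIRST, also for every t ∈ FOLLOW(S) = {$}.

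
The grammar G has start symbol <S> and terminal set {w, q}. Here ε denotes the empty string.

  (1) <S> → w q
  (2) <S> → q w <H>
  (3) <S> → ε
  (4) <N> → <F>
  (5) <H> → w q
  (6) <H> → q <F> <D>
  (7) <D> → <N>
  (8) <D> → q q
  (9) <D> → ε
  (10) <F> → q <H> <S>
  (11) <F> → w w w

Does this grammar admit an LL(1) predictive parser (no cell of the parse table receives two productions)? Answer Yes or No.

No

FIRST(<S>) = {ε, q, w}
FIRST(<N>) = {q, w}
FIRST(<H>) = {q, w}
FIRST(<D>) = {ε, q, w}
FIRST(<F>) = {q, w}
FOLLOW(<S>) = {$, q, w}
FOLLOW(<N>) = {$, q, w}
FOLLOW(<H>) = {$, q, w}
FOLLOW(<D>) = {$, q, w}
FOLLOW(<F>) = {$, q, w}
Cell M[<D>, q] receives both <D> → <N> and <D> → q q and <D> → ε — the grammar is not LL(1).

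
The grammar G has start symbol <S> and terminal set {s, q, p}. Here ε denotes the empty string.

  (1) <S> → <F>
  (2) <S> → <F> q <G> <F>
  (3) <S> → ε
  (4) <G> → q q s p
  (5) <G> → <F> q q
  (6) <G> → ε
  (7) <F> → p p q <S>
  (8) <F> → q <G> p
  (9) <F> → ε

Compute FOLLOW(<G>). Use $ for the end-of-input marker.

FIRST(<F>): from <F>→p p q <S> we get {p}; from <F>→q <G> p we get {q}; from <F>→ε we get {ε}. So FIRST(<F>) = {ε, p, q}.
FIRST(<S>): from <S>→<F> we get {ε, p, q}; from <S>→<F> q <G> <F> we get {p, q}; from <S>→ε we get {ε}. So FIRST(<S>) = {ε, p, q}.
FIRST(<G>): from <G>→q q s p we get {q}; from <G>→<F> q q we get {p, q}; from <G>→ε we get {ε}. So FIRST(<G>) = {ε, p, q}.
FOLLOW(<S>) includes $ since <S> is the start symbol.
FOLLOW(<S>): in <F>→p p q <S>, the suffix after <S> is empty, so FOLLOW(<S>) ⊇ FOLLOW(<F>) = {$, q}. Thus FOLLOW(<S>) = {$, q}.
FOLLOW(<G>): in <S>→<F> q <G> <F>, <G> is followed by <F> with FIRST {ε, p, q}; in <S>→<F> q <G> <F>, the suffix after <G> is nullable, so FOLLOW(<G>) ⊇ FOLLOW(<S>) = {$, q}; in <F>→q <G> p, <G> is followed by p with FIRST {p}. Thus FOLLOW(<G>) = {$, p, q}.
FOLLOW(<F>): in <S>→<F>, the suffix after <F> is empty, so FOLLOW(<F>) ⊇ FOLLOW(<S>) = {$, q}; in <S>→<F> q <G> <F> (occurrence 1), <F> is followed by q <G> <F> with FIRST {q}; in <S>→<F> q <G> <F> (occurrence 2), the suffix after <F> is empty, so FOLLOW(<F>) ⊇ FOLLOW(<S>) = {$, q}; in <G>→<F> q q, <F> is followed by q q with FIRST {q}. Thus FOLLOW(<F>) = {$, q}.

{$, p, q}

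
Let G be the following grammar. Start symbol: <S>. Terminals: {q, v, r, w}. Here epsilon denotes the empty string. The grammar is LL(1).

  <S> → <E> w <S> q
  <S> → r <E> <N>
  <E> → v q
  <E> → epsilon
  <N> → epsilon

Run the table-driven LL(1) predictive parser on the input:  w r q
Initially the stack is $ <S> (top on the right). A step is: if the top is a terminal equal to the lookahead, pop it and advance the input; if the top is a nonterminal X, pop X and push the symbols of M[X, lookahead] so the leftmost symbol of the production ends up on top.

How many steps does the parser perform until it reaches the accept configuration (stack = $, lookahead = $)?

step 1: stack=$ <S>  input=w r q $  — expand <S> → <E> w <S> q
step 2: stack=$ q <S> w <E>  input=w r q $  — expand <E> → epsilon
step 3: stack=$ q <S> w  input=w r q $  — match w
step 4: stack=$ q <S>  input=r q $  — expand <S> → r <E> <N>
step 5: stack=$ q <N> <E> r  input=r q $  — match r
step 6: stack=$ q <N> <E>  input=q $  — expand <E> → epsilon
step 7: stack=$ q <N>  input=q $  — expand <N> → epsilon
step 8: stack=$ q  input=q $  — match q
Accept reached after 8 steps.

8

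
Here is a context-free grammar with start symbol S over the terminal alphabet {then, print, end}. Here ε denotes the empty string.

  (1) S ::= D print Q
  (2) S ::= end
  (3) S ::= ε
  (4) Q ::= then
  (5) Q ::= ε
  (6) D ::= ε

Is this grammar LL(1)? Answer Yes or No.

Yes

FIRST(S) = {ε, end, print}
FIRST(Q) = {ε, then}
FIRST(D) = {ε}
FOLLOW(S) = {$}
FOLLOW(Q) = {$}
FOLLOW(D) = {print}
Each cell of M receives at most one production.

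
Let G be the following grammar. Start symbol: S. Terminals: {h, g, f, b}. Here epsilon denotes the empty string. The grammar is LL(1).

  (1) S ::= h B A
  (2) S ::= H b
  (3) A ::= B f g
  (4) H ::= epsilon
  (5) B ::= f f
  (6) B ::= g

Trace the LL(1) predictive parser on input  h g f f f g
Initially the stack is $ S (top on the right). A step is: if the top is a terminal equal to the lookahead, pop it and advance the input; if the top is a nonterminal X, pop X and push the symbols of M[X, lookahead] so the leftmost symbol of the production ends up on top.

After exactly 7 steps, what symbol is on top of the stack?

f

     Stack      Input          Action
  1  $ S        h g f f f g $  expand S ::= h B A
  2  $ A B h    h g f f f g $  match h
  3  $ A B      g f f f g $    expand B ::= g
  4  $ A g      g f f f g $    match g
  5  $ A        f f f g $      expand A ::= B f g
  6  $ g f B    f f f g $      expand B ::= f f
  7  $ g f f f  f f f g $      match f
Stack after step 7: $ g f f (top = f).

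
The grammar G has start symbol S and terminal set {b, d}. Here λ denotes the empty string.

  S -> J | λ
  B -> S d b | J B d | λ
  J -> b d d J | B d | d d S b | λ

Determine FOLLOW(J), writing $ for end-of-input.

{$, b, d}

FIRST(S): from S->J we get {λ, b, d}; from S->λ we get {λ}. So FIRST(S) = {λ, b, d}.
FIRST(B): from B->S d b we get {b, d}; from B->J B d we get {b, d}; from B->λ we get {λ}. So FIRST(B) = {λ, b, d}.
FIRST(J): from J->b d d J we get {b}; from J->B d we get {b, d}; from J->d d S b we get {d}; from J->λ we get {λ}. So FIRST(J) = {λ, b, d}.
FOLLOW(S) includes $ since S is the start symbol.
FOLLOW(S): in B->S d b, S is followed by d b with FIRST {d}; in J->d d S b, S is followed by b with FIRST {b}. Thus FOLLOW(S) = {$, b, d}.
FOLLOW(B): in B->J B d, B is followed by d with FIRST {d}; in J->B d, B is followed by d with FIRST {d}. Thus FOLLOW(B) = {d}.
FOLLOW(J): in S->J, the suffix after J is empty, so FOLLOW(J) ⊇ FOLLOW(S) = {$, b, d}; in B->J B d, J is followed by B d with FIRST {b, d}; in J->b d d J, the suffix after J is empty (adds nothing new). Thus FOLLOW(J) = {$, b, d}.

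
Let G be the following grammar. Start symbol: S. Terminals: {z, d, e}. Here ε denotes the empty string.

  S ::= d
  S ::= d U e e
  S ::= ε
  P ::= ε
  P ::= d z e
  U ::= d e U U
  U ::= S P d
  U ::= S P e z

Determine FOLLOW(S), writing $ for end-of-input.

FIRST(S) = {ε, d}
FIRST(P) = {ε, d}
FIRST(U) = {d, e}  (via S P d, S P e z)
FOLLOW(S) includes $ since S is the start symbol.
FOLLOW(S): in U::=S P d, S is followed by P d with FIRST {d}; in U::=S P e z, S is followed by P e z with FIRST {d, e}. Thus FOLLOW(S) = {$, d, e}.
FOLLOW(P): in U::=S P d, P is followed by d with FIRST {d}; in U::=S P e z, P is followed by e z with FIRST {e}. Thus FOLLOW(P) = {d, e}.
FOLLOW(U): in S::=d U e e, U is followed by e e with FIRST {e}; in U::=d e U U (occurrence 1), U is followed by U with FIRST {d, e}; in U::=d e U U (occurrence 2), the suffix after U is empty (adds nothing new). Thus FOLLOW(U) = {d, e}.

{$, d, e}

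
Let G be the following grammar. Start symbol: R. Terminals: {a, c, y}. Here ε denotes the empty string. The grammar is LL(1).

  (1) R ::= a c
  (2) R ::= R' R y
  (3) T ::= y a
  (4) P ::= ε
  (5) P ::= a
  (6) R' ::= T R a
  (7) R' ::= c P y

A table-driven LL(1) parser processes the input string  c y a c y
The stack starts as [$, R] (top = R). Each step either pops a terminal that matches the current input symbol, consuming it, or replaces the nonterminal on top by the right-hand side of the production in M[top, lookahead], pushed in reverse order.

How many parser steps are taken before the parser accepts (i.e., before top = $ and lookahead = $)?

9

step 1: stack=$ R  input=c y a c y $  — expand R ::= R' R y
step 2: stack=$ y R R'  input=c y a c y $  — expand R' ::= c P y
step 3: stack=$ y R y P c  input=c y a c y $  — match c
step 4: stack=$ y R y P  input=y a c y $  — expand P ::= ε
step 5: stack=$ y R y  input=y a c y $  — match y
step 6: stack=$ y R  input=a c y $  — expand R ::= a c
step 7: stack=$ y c a  input=a c y $  — match a
step 8: stack=$ y c  input=c y $  — match c
step 9: stack=$ y  input=y $  — match y
Accept reached after 9 steps.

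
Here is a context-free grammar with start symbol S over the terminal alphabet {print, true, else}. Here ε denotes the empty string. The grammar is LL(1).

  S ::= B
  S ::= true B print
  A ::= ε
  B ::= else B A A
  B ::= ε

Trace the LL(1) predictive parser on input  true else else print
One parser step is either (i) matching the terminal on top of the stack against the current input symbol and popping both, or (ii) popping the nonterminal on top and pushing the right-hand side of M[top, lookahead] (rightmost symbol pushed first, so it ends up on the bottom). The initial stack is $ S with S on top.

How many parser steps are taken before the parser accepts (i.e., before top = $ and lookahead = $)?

12

      Stack                   Input                   Action
   1  $ S                     true else else print $  expand S ::= true B print
   2  $ print B true          true else else print $  match true
   3  $ print B               else else print $       expand B ::= else B A A
   4  $ print A A B else      else else print $       match else
   5  $ print A A B           else print $            expand B ::= else B A A
   6  $ print A A A A B else  else print $            match else
   7  $ print A A A A B       print $                 expand B ::= ε
   8  $ print A A A A         print $                 expand A ::= ε
   9  $ print A A A           print $                 expand A ::= ε
  10  $ print A A             print $                 expand A ::= ε
  11  $ print A               print $                 expand A ::= ε
  12  $ print                 print $                 match print
Accept reached after 12 steps.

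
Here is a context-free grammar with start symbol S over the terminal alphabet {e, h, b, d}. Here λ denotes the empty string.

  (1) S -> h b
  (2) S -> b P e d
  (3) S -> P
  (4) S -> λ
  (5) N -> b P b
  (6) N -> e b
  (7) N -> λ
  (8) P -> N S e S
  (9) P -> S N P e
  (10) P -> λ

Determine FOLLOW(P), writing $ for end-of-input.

{$, b, e, h}

FIRST(N) = {λ, b, e}
FIRST(S) = {λ, b, e, h}  (via P)
FIRST(P) = {λ, b, e, h}  (via N S e S, S N P e)
FOLLOW(S) includes $ since S is the start symbol.
FOLLOW(N): in P->N S e S, N is followed by S e S with FIRST {b, e, h}; in P->S N P e, N is followed by P e with FIRST {b, e, h}. Thus FOLLOW(N) = {b, e, h}.
FOLLOW(S): in P->N S e S (occurrence 1), S is followed by e S with FIRST {e}; in P->N S e S (occurrence 2), the suffix after S is empty, so FOLLOW(S) ⊇ FOLLOW(P) = {$, b, e, h}; in P->S N P e, S is followed by N P e with FIRST {b, e, h}. Thus FOLLOW(S) = {$, b, e, h}.
FOLLOW(P): in S->b P e d, P is followed by e d with FIRST {e}; in S->P, the suffix after P is empty, so FOLLOW(P) ⊇ FOLLOW(S) = {$, b, e, h}; in N->b P b, P is followed by b with FIRST {b}; in P->S N P e, P is followed by e with FIRST {e}. Thus FOLLOW(P) = {$, b, e, h}.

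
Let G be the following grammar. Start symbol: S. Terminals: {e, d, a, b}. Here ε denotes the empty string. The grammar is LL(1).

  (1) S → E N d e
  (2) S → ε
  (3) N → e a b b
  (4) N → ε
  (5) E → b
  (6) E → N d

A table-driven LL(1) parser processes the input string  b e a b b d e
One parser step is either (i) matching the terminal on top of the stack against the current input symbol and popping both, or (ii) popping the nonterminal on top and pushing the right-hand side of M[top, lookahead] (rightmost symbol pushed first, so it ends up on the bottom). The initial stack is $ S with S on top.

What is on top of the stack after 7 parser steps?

b

step 1: stack=$ S  input=b e a b b d e $  — expand S → E N d e
step 2: stack=$ e d N E  input=b e a b b d e $  — expand E → b
step 3: stack=$ e d N b  input=b e a b b d e $  — match b
step 4: stack=$ e d N  input=e a b b d e $  — expand N → e a b b
step 5: stack=$ e d b b a e  input=e a b b d e $  — match e
step 6: stack=$ e d b b a  input=a b b d e $  — match a
step 7: stack=$ e d b b  input=b b d e $  — match b
Stack after step 7: $ e d b (top = b).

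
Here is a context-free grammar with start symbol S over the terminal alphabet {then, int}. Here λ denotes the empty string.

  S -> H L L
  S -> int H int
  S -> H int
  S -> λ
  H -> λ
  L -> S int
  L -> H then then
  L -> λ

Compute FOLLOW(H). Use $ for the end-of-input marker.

FIRST(H) = {λ}
FIRST(S) = {λ, int, then}  (via H L L, H int)
FIRST(L) = {λ, int, then}  (via S int, H then then)
FOLLOW(S) includes $ since S is the start symbol.
FOLLOW(S): in L->S int, S is followed by int with FIRST {int}. Thus FOLLOW(S) = {$, int}.
FOLLOW(H): in S->H L L, H is followed by L L with FIRST {λ, int, then}; in S->H L L, the suffix after H is nullable, so FOLLOW(H) ⊇ FOLLOW(S) = {$, int}; in S->int H int, H is followed by int with FIRST {int}; in S->H int, H is followed by int with FIRST {int}; in L->H then then, H is followed by then then with FIRST {then}. Thus FOLLOW(H) = {$, int, then}.
FOLLOW(L): in S->H L L (occurrence 1), L is followed by L with FIRST {λ, int, then}; in S->H L L (occurrence 1), the suffix after L is nullable, so FOLLOW(L) ⊇ FOLLOW(S) = {$, int}; in S->H L L (occurrence 2), the suffix after L is empty, so FOLLOW(L) ⊇ FOLLOW(S) = {$, int}. Thus FOLLOW(L) = {$, int, then}.

{$, int, then}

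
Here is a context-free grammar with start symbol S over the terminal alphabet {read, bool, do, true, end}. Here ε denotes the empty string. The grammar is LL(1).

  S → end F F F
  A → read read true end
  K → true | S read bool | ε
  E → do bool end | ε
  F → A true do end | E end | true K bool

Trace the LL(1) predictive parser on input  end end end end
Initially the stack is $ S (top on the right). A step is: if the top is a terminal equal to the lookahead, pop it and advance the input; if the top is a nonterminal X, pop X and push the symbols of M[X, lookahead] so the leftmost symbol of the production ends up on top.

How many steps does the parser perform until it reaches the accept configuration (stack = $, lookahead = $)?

11

      Stack        Input              Action
   1  $ S          end end end end $  expand S → end F F F
   2  $ F F F end  end end end end $  match end
   3  $ F F F      end end end $      expand F → E end
   4  $ F F end E  end end end $      expand E → ε
   5  $ F F end    end end end $      match end
   6  $ F F        end end $          expand F → E end
   7  $ F end E    end end $          expand E → ε
   8  $ F end      end end $          match end
   9  $ F          end $              expand F → E end
  10  $ end E      end $              expand E → ε
  11  $ end        end $              match end
Accept reached after 11 steps.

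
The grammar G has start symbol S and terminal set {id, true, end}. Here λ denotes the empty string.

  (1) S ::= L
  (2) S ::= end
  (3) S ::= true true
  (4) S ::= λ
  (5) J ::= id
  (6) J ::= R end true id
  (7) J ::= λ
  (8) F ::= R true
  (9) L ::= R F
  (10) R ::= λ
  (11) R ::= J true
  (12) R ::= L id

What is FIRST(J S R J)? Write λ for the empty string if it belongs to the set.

FIRST(S): from S::=L we get {end, id, true}; from S::=end we get {end}; from S::=true true we get {true}; from S::=λ we get {λ}. So FIRST(S) = {λ, end, id, true}.
FIRST(J): from J::=id we get {id}; from J::=R end true id we get {end, id, true}; from J::=λ we get {λ}. So FIRST(J) = {λ, end, id, true}.
FIRST(F): from F::=R true we get {end, id, true}. So FIRST(F) = {end, id, true}.
FIRST(L): from L::=R F we get {end, id, true}. So FIRST(L) = {end, id, true}.
FIRST(R): from R::=λ we get {λ}; from R::=J true we get {end, id, true}; from R::=L id we get {end, id, true}. So FIRST(R) = {λ, end, id, true}.
FIRST(J S R J): take FIRST of each symbol in turn, carrying on past any symbol whose FIRST contains λ; result {λ, end, id, true}.

{λ, end, id, true}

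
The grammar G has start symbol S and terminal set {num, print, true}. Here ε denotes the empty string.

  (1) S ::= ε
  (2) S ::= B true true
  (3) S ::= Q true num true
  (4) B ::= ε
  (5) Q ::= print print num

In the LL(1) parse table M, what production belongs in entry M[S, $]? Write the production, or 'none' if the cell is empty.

FIRST(B): from B::=ε we get {ε}. So FIRST(B) = {ε}.
FIRST(Q): from Q::=print print num we get {print}. So FIRST(Q) = {print}.
FIRST(S): from S::=ε we get {ε}; from S::=B true true we get {true}; from S::=Q true num true we get {print}. So FIRST(S) = {ε, print, true}.
FOLLOW(S) includes $ since S is the start symbol.
FOLLOW(S): S appears on no right-hand side. Thus FOLLOW(S) = {$}.
For S ::= ε: FIRST(ε) = {ε}, so it goes in M[S, t] for t ∈ {}; since ε ∈ FIRST, also for every t ∈ FOLLOW(S) = {$}.
For S ::= B true true: FIRST(B true true) = {true}, so it goes in M[S, t] for t ∈ {true}.
For S ::= Q true num true: FIRST(Q true num true) = {print}, so it goes in M[S, t] for t ∈ {print}.

S ::= ε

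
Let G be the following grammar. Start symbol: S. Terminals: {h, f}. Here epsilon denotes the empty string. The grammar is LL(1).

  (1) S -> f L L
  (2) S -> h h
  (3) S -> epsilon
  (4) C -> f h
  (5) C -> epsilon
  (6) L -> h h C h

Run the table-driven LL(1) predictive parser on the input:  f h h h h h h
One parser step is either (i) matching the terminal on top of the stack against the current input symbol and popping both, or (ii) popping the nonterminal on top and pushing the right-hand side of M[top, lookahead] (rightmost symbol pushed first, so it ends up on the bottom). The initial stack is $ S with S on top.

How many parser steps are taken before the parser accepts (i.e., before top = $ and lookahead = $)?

12

      Stack        Input            Action
   1  $ S          f h h h h h h $  expand S -> f L L
   2  $ L L f      f h h h h h h $  match f
   3  $ L L        h h h h h h $    expand L -> h h C h
   4  $ L h C h h  h h h h h h $    match h
   5  $ L h C h    h h h h h $      match h
   6  $ L h C      h h h h $        expand C -> epsilon
   7  $ L h        h h h h $        match h
   8  $ L          h h h $          expand L -> h h C h
   9  $ h C h h    h h h $          match h
  10  $ h C h      h h $            match h
  11  $ h C        h $              expand C -> epsilon
  12  $ h          h $              match h
Accept reached after 12 steps.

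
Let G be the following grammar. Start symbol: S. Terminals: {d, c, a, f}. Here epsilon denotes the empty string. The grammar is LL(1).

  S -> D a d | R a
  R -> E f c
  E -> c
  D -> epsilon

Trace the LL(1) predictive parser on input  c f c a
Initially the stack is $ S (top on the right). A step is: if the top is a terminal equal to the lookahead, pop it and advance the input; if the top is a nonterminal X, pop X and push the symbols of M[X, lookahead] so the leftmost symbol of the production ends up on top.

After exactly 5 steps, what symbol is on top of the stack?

c

     Stack      Input      Action
  1  $ S        c f c a $  expand S -> R a
  2  $ a R      c f c a $  expand R -> E f c
  3  $ a c f E  c f c a $  expand E -> c
  4  $ a c f c  c f c a $  match c
  5  $ a c f    f c a $    match f
Stack after step 5: $ a c (top = c).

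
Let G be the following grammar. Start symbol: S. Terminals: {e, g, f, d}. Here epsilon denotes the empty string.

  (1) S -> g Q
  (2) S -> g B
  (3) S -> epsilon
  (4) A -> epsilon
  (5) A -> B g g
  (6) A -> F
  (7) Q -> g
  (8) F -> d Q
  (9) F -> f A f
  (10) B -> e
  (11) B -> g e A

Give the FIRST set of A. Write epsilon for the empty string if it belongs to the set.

{epsilon, d, e, f, g}

FIRST(S) = {epsilon, g}
FIRST(Q) = {g}
FIRST(F) = {d, f}
FIRST(B) = {e, g}
FIRST(A) = {epsilon, d, e, f, g}  (via B g g, F)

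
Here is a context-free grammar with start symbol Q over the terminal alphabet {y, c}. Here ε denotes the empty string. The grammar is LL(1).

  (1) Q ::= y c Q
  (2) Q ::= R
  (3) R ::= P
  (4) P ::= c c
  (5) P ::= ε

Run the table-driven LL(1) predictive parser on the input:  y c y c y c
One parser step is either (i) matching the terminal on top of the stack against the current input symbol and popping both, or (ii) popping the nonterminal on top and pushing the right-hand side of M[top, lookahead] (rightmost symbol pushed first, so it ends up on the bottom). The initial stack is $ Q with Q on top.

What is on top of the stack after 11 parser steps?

P

      Stack    Input          Action
   1  $ Q      y c y c y c $  expand Q ::= y c Q
   2  $ Q c y  y c y c y c $  match y
   3  $ Q c    c y c y c $    match c
   4  $ Q      y c y c $      expand Q ::= y c Q
   5  $ Q c y  y c y c $      match y
   6  $ Q c    c y c $        match c
   7  $ Q      y c $          expand Q ::= y c Q
   8  $ Q c y  y c $          match y
   9  $ Q c    c $            match c
  10  $ Q      $              expand Q ::= R
  11  $ R      $              expand R ::= P
Stack after step 11: $ P (top = P).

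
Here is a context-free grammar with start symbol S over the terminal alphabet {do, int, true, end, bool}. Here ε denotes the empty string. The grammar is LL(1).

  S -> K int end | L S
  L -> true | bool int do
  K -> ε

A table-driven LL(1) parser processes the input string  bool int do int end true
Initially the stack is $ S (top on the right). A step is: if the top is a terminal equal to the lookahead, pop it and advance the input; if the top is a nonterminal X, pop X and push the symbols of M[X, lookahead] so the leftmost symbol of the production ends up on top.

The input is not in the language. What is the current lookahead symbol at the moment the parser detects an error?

true

      Stack            Input                       Action
   1  $ S              bool int do int end true $  expand S -> L S
   2  $ S L            bool int do int end true $  expand L -> bool int do
   3  $ S do int bool  bool int do int end true $  match bool
   4  $ S do int       int do int end true $       match int
   5  $ S do           do int end true $           match do
   6  $ S              int end true $              expand S -> K int end
   7  $ end int K      int end true $              expand K -> ε
   8  $ end int        int end true $              match int
   9  $ end            end true $                  match end
  10  $                true $                      error: stack empty but input remains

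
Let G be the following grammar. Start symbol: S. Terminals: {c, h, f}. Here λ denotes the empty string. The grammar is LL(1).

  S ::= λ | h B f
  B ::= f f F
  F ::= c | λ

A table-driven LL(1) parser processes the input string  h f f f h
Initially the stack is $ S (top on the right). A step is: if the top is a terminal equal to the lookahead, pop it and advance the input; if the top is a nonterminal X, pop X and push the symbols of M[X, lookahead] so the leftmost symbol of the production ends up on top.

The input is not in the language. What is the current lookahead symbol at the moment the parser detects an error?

h

step 1: stack=$ S  input=h f f f h $  — expand S ::= h B f
step 2: stack=$ f B h  input=h f f f h $  — match h
step 3: stack=$ f B  input=f f f h $  — expand B ::= f f F
step 4: stack=$ f F f f  input=f f f h $  — match f
step 5: stack=$ f F f  input=f f h $  — match f
step 6: stack=$ f F  input=f h $  — expand F ::= λ
step 7: stack=$ f  input=f h $  — match f
step 8: stack=$  input=h $  — error: stack empty but input remains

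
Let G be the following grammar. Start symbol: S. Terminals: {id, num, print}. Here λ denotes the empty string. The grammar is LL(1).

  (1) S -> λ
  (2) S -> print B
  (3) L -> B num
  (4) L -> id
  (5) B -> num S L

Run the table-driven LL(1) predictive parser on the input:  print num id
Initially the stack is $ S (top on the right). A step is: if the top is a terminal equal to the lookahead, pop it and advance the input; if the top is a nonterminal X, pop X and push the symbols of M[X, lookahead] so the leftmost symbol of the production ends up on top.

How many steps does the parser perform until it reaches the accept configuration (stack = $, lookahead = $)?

7

step 1: stack=$ S  input=print num id $  — expand S -> print B
step 2: stack=$ B print  input=print num id $  — match print
step 3: stack=$ B  input=num id $  — expand B -> num S L
step 4: stack=$ L S num  input=num id $  — match num
step 5: stack=$ L S  input=id $  — expand S -> λ
step 6: stack=$ L  input=id $  — expand L -> id
step 7: stack=$ id  input=id $  — match id
Accept reached after 7 steps.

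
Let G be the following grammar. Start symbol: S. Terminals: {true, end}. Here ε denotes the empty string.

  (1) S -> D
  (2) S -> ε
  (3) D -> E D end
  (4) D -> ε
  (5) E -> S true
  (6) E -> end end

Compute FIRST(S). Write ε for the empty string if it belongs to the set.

FIRST(S): from S->D we get {ε, end, true}; from S->ε we get {ε}. So FIRST(S) = {ε, end, true}.
FIRST(E): from E->S true we get {end, true}; from E->end end we get {end}. So FIRST(E) = {end, true}.
FIRST(D): from D->E D end we get {end, true}; from D->ε we get {ε}. So FIRST(D) = {ε, end, true}.

{ε, end, true}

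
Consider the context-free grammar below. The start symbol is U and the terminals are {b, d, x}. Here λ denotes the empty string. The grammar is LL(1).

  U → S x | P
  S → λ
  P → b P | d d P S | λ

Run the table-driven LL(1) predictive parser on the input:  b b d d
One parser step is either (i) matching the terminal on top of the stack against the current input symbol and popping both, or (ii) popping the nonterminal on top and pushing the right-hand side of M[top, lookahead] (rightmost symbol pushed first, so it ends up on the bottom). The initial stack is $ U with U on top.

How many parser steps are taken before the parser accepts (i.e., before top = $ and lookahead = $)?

10

      Stack      Input      Action
   1  $ U        b b d d $  expand U → P
   2  $ P        b b d d $  expand P → b P
   3  $ P b      b b d d $  match b
   4  $ P        b d d $    expand P → b P
   5  $ P b      b d d $    match b
   6  $ P        d d $      expand P → d d P S
   7  $ S P d d  d d $      match d
   8  $ S P d    d $        match d
   9  $ S P      $          expand P → λ
  10  $ S        $          expand S → λ
Accept reached after 10 steps.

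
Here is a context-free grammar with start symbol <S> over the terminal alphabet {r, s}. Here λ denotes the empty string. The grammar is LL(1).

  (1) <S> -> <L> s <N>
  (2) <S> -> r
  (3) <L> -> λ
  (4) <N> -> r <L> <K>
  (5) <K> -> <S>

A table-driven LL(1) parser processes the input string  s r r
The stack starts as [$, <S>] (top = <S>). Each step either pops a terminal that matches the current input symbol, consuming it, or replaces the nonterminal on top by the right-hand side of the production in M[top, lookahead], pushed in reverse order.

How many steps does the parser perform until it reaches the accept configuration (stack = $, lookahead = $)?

9

     Stack        Input    Action
  1  $ <S>        s r r $  expand <S> -> <L> s <N>
  2  $ <N> s <L>  s r r $  expand <L> -> λ
  3  $ <N> s      s r r $  match s
  4  $ <N>        r r $    expand <N> -> r <L> <K>
  5  $ <K> <L> r  r r $    match r
  6  $ <K> <L>    r $      expand <L> -> λ
  7  $ <K>        r $      expand <K> -> <S>
  8  $ <S>        r $      expand <S> -> r
  9  $ r          r $      match r
Accept reached after 9 steps.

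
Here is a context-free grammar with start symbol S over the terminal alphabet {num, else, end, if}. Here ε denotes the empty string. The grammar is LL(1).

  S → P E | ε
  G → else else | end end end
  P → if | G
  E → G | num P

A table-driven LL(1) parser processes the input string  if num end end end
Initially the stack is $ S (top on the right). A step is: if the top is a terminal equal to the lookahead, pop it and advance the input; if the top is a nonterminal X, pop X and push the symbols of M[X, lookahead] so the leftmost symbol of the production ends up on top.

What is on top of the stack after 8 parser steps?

end

step 1: stack=$ S  input=if num end end end $  — expand S → P E
step 2: stack=$ E P  input=if num end end end $  — expand P → if
step 3: stack=$ E if  input=if num end end end $  — match if
step 4: stack=$ E  input=num end end end $  — expand E → num P
step 5: stack=$ P num  input=num end end end $  — match num
step 6: stack=$ P  input=end end end $  — expand P → G
step 7: stack=$ G  input=end end end $  — expand G → end end end
step 8: stack=$ end end end  input=end end end $  — match end
Stack after step 8: $ end end (top = end).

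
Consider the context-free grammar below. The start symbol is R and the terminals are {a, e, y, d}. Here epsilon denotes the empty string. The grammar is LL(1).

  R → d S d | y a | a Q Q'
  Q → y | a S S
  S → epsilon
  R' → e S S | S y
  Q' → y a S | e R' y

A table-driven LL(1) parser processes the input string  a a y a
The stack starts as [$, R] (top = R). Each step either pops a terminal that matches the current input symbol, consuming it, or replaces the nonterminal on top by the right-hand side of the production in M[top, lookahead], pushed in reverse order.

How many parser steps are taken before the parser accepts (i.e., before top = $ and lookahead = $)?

10

step 1: stack=$ R  input=a a y a $  — expand R → a Q Q'
step 2: stack=$ Q' Q a  input=a a y a $  — match a
step 3: stack=$ Q' Q  input=a y a $  — expand Q → a S S
step 4: stack=$ Q' S S a  input=a y a $  — match a
step 5: stack=$ Q' S S  input=y a $  — expand S → epsilon
step 6: stack=$ Q' S  input=y a $  — expand S → epsilon
step 7: stack=$ Q'  input=y a $  — expand Q' → y a S
step 8: stack=$ S a y  input=y a $  — match y
step 9: stack=$ S a  input=a $  — match a
step 10: stack=$ S  input=$  — expand S → epsilon
Accept reached after 10 steps.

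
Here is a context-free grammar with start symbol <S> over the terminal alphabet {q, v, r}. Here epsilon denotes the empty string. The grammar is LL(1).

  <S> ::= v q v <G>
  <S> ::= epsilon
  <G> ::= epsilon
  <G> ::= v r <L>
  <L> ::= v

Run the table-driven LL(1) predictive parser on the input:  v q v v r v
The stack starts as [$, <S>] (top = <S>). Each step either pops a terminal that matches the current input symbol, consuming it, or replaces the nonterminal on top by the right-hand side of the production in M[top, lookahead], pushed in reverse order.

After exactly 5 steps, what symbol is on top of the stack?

step 1: stack=$ <S>  input=v q v v r v $  — expand <S> ::= v q v <G>
step 2: stack=$ <G> v q v  input=v q v v r v $  — match v
step 3: stack=$ <G> v q  input=q v v r v $  — match q
step 4: stack=$ <G> v  input=v v r v $  — match v
step 5: stack=$ <G>  input=v r v $  — expand <G> ::= v r <L>
Stack after step 5: $ <L> r v (top = v).

v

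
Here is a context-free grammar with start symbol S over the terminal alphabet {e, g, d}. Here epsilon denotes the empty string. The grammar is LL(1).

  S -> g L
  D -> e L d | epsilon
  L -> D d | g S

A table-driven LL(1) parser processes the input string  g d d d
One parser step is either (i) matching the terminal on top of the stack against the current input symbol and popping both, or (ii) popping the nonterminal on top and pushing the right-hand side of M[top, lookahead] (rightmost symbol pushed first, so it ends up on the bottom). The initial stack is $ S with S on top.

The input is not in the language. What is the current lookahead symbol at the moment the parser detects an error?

     Stack  Input      Action
  1  $ S    g d d d $  expand S -> g L
  2  $ L g  g d d d $  match g
  3  $ L    d d d $    expand L -> D d
  4  $ d D  d d d $    expand D -> epsilon
  5  $ d    d d d $    match d
  6  $      d d $      error: stack empty but input remains

d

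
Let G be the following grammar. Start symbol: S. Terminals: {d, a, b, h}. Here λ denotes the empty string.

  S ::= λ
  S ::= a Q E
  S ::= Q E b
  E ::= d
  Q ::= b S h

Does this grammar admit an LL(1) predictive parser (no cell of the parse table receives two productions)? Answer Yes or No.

Yes

FIRST(S) = {λ, a, b}
FIRST(E) = {d}
FIRST(Q) = {b}
FOLLOW(S) = {$, h}
FOLLOW(E) = {$, b, h}
FOLLOW(Q) = {d}
Each cell of M receives at most one production.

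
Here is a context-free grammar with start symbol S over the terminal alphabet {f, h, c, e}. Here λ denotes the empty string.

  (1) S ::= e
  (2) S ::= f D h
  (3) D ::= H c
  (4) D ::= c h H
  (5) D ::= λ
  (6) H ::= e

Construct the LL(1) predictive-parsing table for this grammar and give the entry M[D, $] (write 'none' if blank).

FIRST(S) = {e, f}
FIRST(H) = {e}
FIRST(D) = {λ, c, e}  (via H c)
FOLLOW(S) includes $ since S is the start symbol.
FOLLOW(D): in S::=f D h, D is followed by h with FIRST {h}. Thus FOLLOW(D) = {h}.
For D ::= H c: FIRST(H c) = {e}, so it goes in M[D, t] for t ∈ {e}.
For D ::= c h H: FIRST(c h H) = {c}, so it goes in M[D, t] for t ∈ {c}.
For D ::= λ: FIRST(λ) = {λ}, so it goes in M[D, t] for t ∈ {}; since λ ∈ FIRST, also for every t ∈ FOLLOW(D) = {h}.
None of these place a production in M[D, $].

none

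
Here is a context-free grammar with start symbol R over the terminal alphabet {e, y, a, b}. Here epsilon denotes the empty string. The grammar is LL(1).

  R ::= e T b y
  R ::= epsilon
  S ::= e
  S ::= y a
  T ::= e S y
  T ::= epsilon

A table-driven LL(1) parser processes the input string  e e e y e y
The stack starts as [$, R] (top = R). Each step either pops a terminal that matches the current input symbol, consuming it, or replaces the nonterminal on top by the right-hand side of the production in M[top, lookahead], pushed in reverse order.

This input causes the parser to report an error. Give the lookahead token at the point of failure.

e

     Stack        Input          Action
  1  $ R          e e e y e y $  expand R ::= e T b y
  2  $ y b T e    e e e y e y $  match e
  3  $ y b T      e e y e y $    expand T ::= e S y
  4  $ y b y S e  e e y e y $    match e
  5  $ y b y S    e y e y $      expand S ::= e
  6  $ y b y e    e y e y $      match e
  7  $ y b y      y e y $        match y
  8  $ y b        e y $          error: top is terminal b but lookahead is e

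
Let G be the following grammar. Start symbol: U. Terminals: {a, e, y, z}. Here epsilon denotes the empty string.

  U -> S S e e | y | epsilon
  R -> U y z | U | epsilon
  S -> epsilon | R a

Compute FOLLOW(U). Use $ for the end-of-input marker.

{$, a, y}

FIRST(U) = {epsilon, a, e, y}  (via S S e e)
FIRST(R) = {epsilon, a, e, y}  (via U y z, U)
FIRST(S) = {epsilon, a, e, y}  (via R a)
FOLLOW(U) includes $ since U is the start symbol.
FOLLOW(R): in S->R a, R is followed by a with FIRST {a}. Thus FOLLOW(R) = {a}.
FOLLOW(U): in R->U y z, U is followed by y z with FIRST {y}; in R->U, the suffix after U is empty, so FOLLOW(U) ⊇ FOLLOW(R) = {a}. Thus FOLLOW(U) = {$, a, y}.
FOLLOW(S): in U->S S e e (occurrence 1), S is followed by S e e with FIRST {a, e, y}; in U->S S e e (occurrence 2), S is followed by e e with FIRST {e}. Thus FOLLOW(S) = {a, e, y}.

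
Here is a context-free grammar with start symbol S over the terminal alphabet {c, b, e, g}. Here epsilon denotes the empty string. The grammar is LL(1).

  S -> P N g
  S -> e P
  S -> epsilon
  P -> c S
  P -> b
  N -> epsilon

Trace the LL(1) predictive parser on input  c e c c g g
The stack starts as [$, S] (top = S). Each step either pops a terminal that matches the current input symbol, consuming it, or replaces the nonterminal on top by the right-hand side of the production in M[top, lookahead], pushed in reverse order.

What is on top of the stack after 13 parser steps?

N

      Stack          Input          Action
   1  $ S            c e c c g g $  expand S -> P N g
   2  $ g N P        c e c c g g $  expand P -> c S
   3  $ g N S c      c e c c g g $  match c
   4  $ g N S        e c c g g $    expand S -> e P
   5  $ g N P e      e c c g g $    match e
   6  $ g N P        c c g g $      expand P -> c S
   7  $ g N S c      c c g g $      match c
   8  $ g N S        c g g $        expand S -> P N g
   9  $ g N g N P    c g g $        expand P -> c S
  10  $ g N g N S c  c g g $        match c
  11  $ g N g N S    g g $          expand S -> epsilon
  12  $ g N g N      g g $          expand N -> epsilon
  13  $ g N g        g g $          match g
Stack after step 13: $ g N (top = N).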